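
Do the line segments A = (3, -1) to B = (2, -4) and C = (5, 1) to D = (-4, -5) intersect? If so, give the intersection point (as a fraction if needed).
No (intersection of containing lines falls outside at least one segment)

Parametrize and solve: t = -2/7, s = 4/21. At least one of these is outside [0, 1], so the segments do not intersect.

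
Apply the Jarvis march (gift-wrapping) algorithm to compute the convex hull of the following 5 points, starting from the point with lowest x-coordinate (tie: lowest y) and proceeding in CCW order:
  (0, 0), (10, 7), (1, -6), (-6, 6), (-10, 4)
Hull (CCW) = [(-10, 4), (1, -6), (10, 7), (-6, 6)]

Jarvis march: at each step, from the current hull vertex p, select the next vertex q as the point such that every other point lies strictly to the left of (or on) the directed line p → q. (Equivalently: for every other point r, the cross product (q − p) × (r − p) ≥ 0.)
Starting point (lowest x, tie lowest y): (-10, 4). Wrap until returning to start. Resulting hull: (-10, 4), (1, -6), (10, 7), (-6, 6).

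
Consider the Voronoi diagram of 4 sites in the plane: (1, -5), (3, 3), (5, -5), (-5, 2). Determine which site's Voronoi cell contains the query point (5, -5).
Nearest site = (5, -5)

The Voronoi cell of site s contains exactly those query points closer to s than to any other site. Compute squared distances from q = (5, -5) to each site:
  (5 − 5)² + (-5 − -5)² = 0
  (1 − 5)² + (-5 − -5)² = 16
  (3 − 5)² + (3 − -5)² = 68
  (-5 − 5)² + (2 − -5)² = 149
Minimum is attained by (5, -5), so q lies in its Voronoi cell.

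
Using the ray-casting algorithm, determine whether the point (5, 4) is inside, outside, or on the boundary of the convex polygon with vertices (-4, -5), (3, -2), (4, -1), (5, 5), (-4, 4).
The point (5, 4) lies strictly outside the polygon

Cast a horizontal ray to the right from the query point and count how many polygon edges it crosses (each edge strictly once or zero times, handled with the usual half-open convention). 
Parity of crossings → even ⇒ outside.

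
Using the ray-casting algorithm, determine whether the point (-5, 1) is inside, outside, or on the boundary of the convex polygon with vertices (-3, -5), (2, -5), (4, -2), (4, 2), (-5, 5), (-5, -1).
The point (-5, 1) lies on the polygon boundary

Boundary check: the query satisfies the collinearity and bounding-box conditions for some polygon edge, so it lies exactly on the boundary.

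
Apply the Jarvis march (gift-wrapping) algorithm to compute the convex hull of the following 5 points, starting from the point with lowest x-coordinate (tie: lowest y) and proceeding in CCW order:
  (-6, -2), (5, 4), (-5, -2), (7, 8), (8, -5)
Hull (CCW) = [(-6, -2), (8, -5), (7, 8)]

Jarvis march: at each step, from the current hull vertex p, select the next vertex q as the point such that every other point lies strictly to the left of (or on) the directed line p → q. (Equivalently: for every other point r, the cross product (q − p) × (r − p) ≥ 0.)
Starting point (lowest x, tie lowest y): (-6, -2). Wrap until returning to start. Resulting hull: (-6, -2), (8, -5), (7, 8).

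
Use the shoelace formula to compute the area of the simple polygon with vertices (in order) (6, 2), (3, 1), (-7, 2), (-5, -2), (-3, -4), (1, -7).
Area = 60

Shoelace formula: Area = (1/2) |Σ_i (x_i · y_{i+1} − x_{i+1} · y_i)| (indices mod n). Compute each cross term:
  (6)(1) − (3)(2) = 0
  (3)(2) − (-7)(1) = 13
  (-7)(-2) − (-5)(2) = 24
  (-5)(-4) − (-3)(-2) = 14
  (-3)(-7) − (1)(-4) = 25
  (1)(2) − (6)(-7) = 44
Sum = 120, so (signed) Area = 120/2 = 60, |Area| = 60.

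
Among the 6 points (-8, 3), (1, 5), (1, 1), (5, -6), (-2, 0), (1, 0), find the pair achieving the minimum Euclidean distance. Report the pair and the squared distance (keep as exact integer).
Pair = ((1, 1), (1, 0)); squared distance = 1

Compute all C(6, 2) = 15 pairwise squared distances (x_i − x_j)² + (y_i − y_j)². The minimum is 1, attained by the pair ((1, 1), (1, 0)).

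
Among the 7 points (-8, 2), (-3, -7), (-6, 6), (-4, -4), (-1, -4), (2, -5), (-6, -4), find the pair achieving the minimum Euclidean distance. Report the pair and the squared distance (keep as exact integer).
Pair = ((-4, -4), (-6, -4)); squared distance = 4

Compute all C(7, 2) = 21 pairwise squared distances (x_i − x_j)² + (y_i − y_j)². The minimum is 4, attained by the pair ((-4, -4), (-6, -4)).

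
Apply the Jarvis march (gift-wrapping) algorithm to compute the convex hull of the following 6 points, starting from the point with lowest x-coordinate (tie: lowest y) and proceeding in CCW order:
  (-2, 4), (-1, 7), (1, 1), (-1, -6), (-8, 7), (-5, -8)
Hull (CCW) = [(-8, 7), (-5, -8), (-1, -6), (1, 1), (-1, 7)]

Jarvis march: at each step, from the current hull vertex p, select the next vertex q as the point such that every other point lies strictly to the left of (or on) the directed line p → q. (Equivalently: for every other point r, the cross product (q − p) × (r − p) ≥ 0.)
Starting point (lowest x, tie lowest y): (-8, 7). Wrap until returning to start. Resulting hull: (-8, 7), (-5, -8), (-1, -6), (1, 1), (-1, 7).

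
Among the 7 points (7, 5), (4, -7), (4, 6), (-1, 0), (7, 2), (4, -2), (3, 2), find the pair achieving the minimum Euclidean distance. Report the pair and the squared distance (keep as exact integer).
Pair = ((7, 5), (7, 2)); squared distance = 9

Compute all C(7, 2) = 21 pairwise squared distances (x_i − x_j)² + (y_i − y_j)². The minimum is 9, attained by the pair ((7, 5), (7, 2)).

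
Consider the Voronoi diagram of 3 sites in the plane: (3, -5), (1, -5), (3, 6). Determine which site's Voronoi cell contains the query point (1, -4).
Nearest site = (1, -5)

The Voronoi cell of site s contains exactly those query points closer to s than to any other site. Compute squared distances from q = (1, -4) to each site:
  (1 − 1)² + (-5 − -4)² = 1
  (3 − 1)² + (-5 − -4)² = 5
  (3 − 1)² + (6 − -4)² = 104
Minimum is attained by (1, -5), so q lies in its Voronoi cell.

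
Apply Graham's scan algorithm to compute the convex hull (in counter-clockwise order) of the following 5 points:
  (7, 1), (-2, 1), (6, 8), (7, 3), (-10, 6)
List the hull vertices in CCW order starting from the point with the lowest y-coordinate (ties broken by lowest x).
Hull (CCW) = [(-2, 1), (7, 1), (7, 3), (6, 8), (-10, 6)]

Graham scan procedure:
  1. Find the pivot p₀ = point with lowest y (tie → lowest x): (-2, 1).
  2. Sort the remaining points by polar angle around p₀.
  3. Walk through sorted points, maintaining a stack; pop the top while the last three entries make a non-left turn (cross product ≤ 0).
  4. Final stack is the convex hull in CCW order: (-2, 1), (7, 1), (7, 3), (6, 8), (-10, 6).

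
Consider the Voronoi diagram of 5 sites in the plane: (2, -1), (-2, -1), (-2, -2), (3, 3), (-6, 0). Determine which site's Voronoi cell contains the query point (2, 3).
Nearest site = (3, 3)

The Voronoi cell of site s contains exactly those query points closer to s than to any other site. Compute squared distances from q = (2, 3) to each site:
  (3 − 2)² + (3 − 3)² = 1
  (2 − 2)² + (-1 − 3)² = 16
  (-2 − 2)² + (-1 − 3)² = 32
  (-2 − 2)² + (-2 − 3)² = 41
  (-6 − 2)² + (0 − 3)² = 73
Minimum is attained by (3, 3), so q lies in its Voronoi cell.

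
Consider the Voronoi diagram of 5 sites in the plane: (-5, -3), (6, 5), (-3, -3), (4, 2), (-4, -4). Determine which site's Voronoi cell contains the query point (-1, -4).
Nearest site = (-3, -3)

The Voronoi cell of site s contains exactly those query points closer to s than to any other site. Compute squared distances from q = (-1, -4) to each site:
  (-3 − -1)² + (-3 − -4)² = 5
  (-4 − -1)² + (-4 − -4)² = 9
  (-5 − -1)² + (-3 − -4)² = 17
  (4 − -1)² + (2 − -4)² = 61
  (6 − -1)² + (5 − -4)² = 130
Minimum is attained by (-3, -3), so q lies in its Voronoi cell.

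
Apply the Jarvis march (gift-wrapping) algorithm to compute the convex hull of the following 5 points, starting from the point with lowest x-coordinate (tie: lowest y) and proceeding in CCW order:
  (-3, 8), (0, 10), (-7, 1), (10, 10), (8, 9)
Hull (CCW) = [(-7, 1), (10, 10), (0, 10), (-3, 8)]

Jarvis march: at each step, from the current hull vertex p, select the next vertex q as the point such that every other point lies strictly to the left of (or on) the directed line p → q. (Equivalently: for every other point r, the cross product (q − p) × (r − p) ≥ 0.)
Starting point (lowest x, tie lowest y): (-7, 1). Wrap until returning to start. Resulting hull: (-7, 1), (10, 10), (0, 10), (-3, 8).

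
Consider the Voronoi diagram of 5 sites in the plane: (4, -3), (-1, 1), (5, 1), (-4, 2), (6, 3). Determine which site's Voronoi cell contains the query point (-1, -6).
Nearest site = (4, -3)

The Voronoi cell of site s contains exactly those query points closer to s than to any other site. Compute squared distances from q = (-1, -6) to each site:
  (4 − -1)² + (-3 − -6)² = 34
  (-1 − -1)² + (1 − -6)² = 49
  (-4 − -1)² + (2 − -6)² = 73
  (5 − -1)² + (1 − -6)² = 85
  (6 − -1)² + (3 − -6)² = 130
Minimum is attained by (4, -3), so q lies in its Voronoi cell.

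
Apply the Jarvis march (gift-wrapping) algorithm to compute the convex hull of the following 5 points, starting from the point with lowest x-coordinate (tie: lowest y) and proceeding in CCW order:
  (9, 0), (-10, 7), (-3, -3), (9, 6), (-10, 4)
Hull (CCW) = [(-10, 4), (-3, -3), (9, 0), (9, 6), (-10, 7)]

Jarvis march: at each step, from the current hull vertex p, select the next vertex q as the point such that every other point lies strictly to the left of (or on) the directed line p → q. (Equivalently: for every other point r, the cross product (q − p) × (r − p) ≥ 0.)
Starting point (lowest x, tie lowest y): (-10, 4). Wrap until returning to start. Resulting hull: (-10, 4), (-3, -3), (9, 0), (9, 6), (-10, 7).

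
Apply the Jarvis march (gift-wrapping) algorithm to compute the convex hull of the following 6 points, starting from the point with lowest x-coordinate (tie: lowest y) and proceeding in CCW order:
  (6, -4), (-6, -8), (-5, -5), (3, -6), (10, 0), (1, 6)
Hull (CCW) = [(-6, -8), (3, -6), (6, -4), (10, 0), (1, 6), (-5, -5)]

Jarvis march: at each step, from the current hull vertex p, select the next vertex q as the point such that every other point lies strictly to the left of (or on) the directed line p → q. (Equivalently: for every other point r, the cross product (q − p) × (r − p) ≥ 0.)
Starting point (lowest x, tie lowest y): (-6, -8). Wrap until returning to start. Resulting hull: (-6, -8), (3, -6), (6, -4), (10, 0), (1, 6), (-5, -5).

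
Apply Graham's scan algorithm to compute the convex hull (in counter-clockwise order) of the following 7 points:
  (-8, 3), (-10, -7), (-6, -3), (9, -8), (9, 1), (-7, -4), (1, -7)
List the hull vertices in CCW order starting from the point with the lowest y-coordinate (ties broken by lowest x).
Hull (CCW) = [(9, -8), (9, 1), (-8, 3), (-10, -7)]

Graham scan procedure:
  1. Find the pivot p₀ = point with lowest y (tie → lowest x): (9, -8).
  2. Sort the remaining points by polar angle around p₀.
  3. Walk through sorted points, maintaining a stack; pop the top while the last three entries make a non-left turn (cross product ≤ 0).
  4. Final stack is the convex hull in CCW order: (9, -8), (9, 1), (-8, 3), (-10, -7).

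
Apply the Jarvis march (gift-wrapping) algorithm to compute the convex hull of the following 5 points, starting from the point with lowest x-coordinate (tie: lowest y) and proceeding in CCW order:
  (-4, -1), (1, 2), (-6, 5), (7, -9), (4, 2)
Hull (CCW) = [(-6, 5), (-4, -1), (7, -9), (4, 2)]

Jarvis march: at each step, from the current hull vertex p, select the next vertex q as the point such that every other point lies strictly to the left of (or on) the directed line p → q. (Equivalently: for every other point r, the cross product (q − p) × (r − p) ≥ 0.)
Starting point (lowest x, tie lowest y): (-6, 5). Wrap until returning to start. Resulting hull: (-6, 5), (-4, -1), (7, -9), (4, 2).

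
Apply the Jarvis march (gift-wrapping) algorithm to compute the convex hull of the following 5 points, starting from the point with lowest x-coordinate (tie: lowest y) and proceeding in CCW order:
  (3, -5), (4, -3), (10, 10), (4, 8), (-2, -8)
Hull (CCW) = [(-2, -8), (3, -5), (4, -3), (10, 10), (4, 8)]

Jarvis march: at each step, from the current hull vertex p, select the next vertex q as the point such that every other point lies strictly to the left of (or on) the directed line p → q. (Equivalently: for every other point r, the cross product (q − p) × (r − p) ≥ 0.)
Starting point (lowest x, tie lowest y): (-2, -8). Wrap until returning to start. Resulting hull: (-2, -8), (3, -5), (4, -3), (10, 10), (4, 8).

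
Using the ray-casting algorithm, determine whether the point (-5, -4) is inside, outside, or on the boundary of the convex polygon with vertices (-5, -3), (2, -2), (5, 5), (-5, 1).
The point (-5, -4) lies strictly outside the polygon

Cast a horizontal ray to the right from the query point and count how many polygon edges it crosses (each edge strictly once or zero times, handled with the usual half-open convention). 
Parity of crossings → even ⇒ outside.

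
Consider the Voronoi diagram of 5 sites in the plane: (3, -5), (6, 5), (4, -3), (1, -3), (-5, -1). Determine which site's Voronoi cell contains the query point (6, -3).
Nearest site = (4, -3)

The Voronoi cell of site s contains exactly those query points closer to s than to any other site. Compute squared distances from q = (6, -3) to each site:
  (4 − 6)² + (-3 − -3)² = 4
  (3 − 6)² + (-5 − -3)² = 13
  (1 − 6)² + (-3 − -3)² = 25
  (6 − 6)² + (5 − -3)² = 64
  (-5 − 6)² + (-1 − -3)² = 125
Minimum is attained by (4, -3), so q lies in its Voronoi cell.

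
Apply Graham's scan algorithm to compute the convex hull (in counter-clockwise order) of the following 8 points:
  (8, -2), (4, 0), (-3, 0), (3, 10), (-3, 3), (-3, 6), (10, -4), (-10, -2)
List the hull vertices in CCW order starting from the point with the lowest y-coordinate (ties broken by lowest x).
Hull (CCW) = [(10, -4), (3, 10), (-3, 6), (-10, -2)]

Graham scan procedure:
  1. Find the pivot p₀ = point with lowest y (tie → lowest x): (10, -4).
  2. Sort the remaining points by polar angle around p₀.
  3. Walk through sorted points, maintaining a stack; pop the top while the last three entries make a non-left turn (cross product ≤ 0).
  4. Final stack is the convex hull in CCW order: (10, -4), (3, 10), (-3, 6), (-10, -2).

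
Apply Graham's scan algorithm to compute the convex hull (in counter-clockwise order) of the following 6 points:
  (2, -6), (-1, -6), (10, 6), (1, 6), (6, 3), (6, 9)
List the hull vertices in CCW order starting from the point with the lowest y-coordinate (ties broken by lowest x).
Hull (CCW) = [(-1, -6), (2, -6), (10, 6), (6, 9), (1, 6)]

Graham scan procedure:
  1. Find the pivot p₀ = point with lowest y (tie → lowest x): (-1, -6).
  2. Sort the remaining points by polar angle around p₀.
  3. Walk through sorted points, maintaining a stack; pop the top while the last three entries make a non-left turn (cross product ≤ 0).
  4. Final stack is the convex hull in CCW order: (-1, -6), (2, -6), (10, 6), (6, 9), (1, 6).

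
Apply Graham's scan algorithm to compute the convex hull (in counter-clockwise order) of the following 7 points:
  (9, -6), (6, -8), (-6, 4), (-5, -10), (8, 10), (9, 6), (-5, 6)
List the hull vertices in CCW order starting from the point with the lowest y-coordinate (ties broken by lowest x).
Hull (CCW) = [(-5, -10), (6, -8), (9, -6), (9, 6), (8, 10), (-5, 6), (-6, 4)]

Graham scan procedure:
  1. Find the pivot p₀ = point with lowest y (tie → lowest x): (-5, -10).
  2. Sort the remaining points by polar angle around p₀.
  3. Walk through sorted points, maintaining a stack; pop the top while the last three entries make a non-left turn (cross product ≤ 0).
  4. Final stack is the convex hull in CCW order: (-5, -10), (6, -8), (9, -6), (9, 6), (8, 10), (-5, 6), (-6, 4).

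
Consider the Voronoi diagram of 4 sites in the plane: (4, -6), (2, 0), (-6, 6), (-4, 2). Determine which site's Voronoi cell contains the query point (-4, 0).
Nearest site = (-4, 2)

The Voronoi cell of site s contains exactly those query points closer to s than to any other site. Compute squared distances from q = (-4, 0) to each site:
  (-4 − -4)² + (2 − 0)² = 4
  (2 − -4)² + (0 − 0)² = 36
  (-6 − -4)² + (6 − 0)² = 40
  (4 − -4)² + (-6 − 0)² = 100
Minimum is attained by (-4, 2), so q lies in its Voronoi cell.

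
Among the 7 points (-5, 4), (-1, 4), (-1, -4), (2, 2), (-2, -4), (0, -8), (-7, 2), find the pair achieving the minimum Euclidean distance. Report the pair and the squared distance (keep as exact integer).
Pair = ((-1, -4), (-2, -4)); squared distance = 1

Compute all C(7, 2) = 21 pairwise squared distances (x_i − x_j)² + (y_i − y_j)². The minimum is 1, attained by the pair ((-1, -4), (-2, -4)).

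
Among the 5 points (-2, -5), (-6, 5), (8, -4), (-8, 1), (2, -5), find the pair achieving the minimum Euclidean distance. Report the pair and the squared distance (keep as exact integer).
Pair = ((-2, -5), (2, -5)); squared distance = 16

Compute all C(5, 2) = 10 pairwise squared distances (x_i − x_j)² + (y_i − y_j)². The minimum is 16, attained by the pair ((-2, -5), (2, -5)).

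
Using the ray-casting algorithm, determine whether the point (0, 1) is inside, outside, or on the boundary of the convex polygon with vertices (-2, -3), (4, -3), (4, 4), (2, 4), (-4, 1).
The point (0, 1) lies strictly inside the polygon

Cast a horizontal ray to the right from the query point and count how many polygon edges it crosses (each edge strictly once or zero times, handled with the usual half-open convention). 
Parity of crossings → odd ⇒ inside.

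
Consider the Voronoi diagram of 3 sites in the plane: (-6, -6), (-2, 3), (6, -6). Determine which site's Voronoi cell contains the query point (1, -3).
Nearest site = (6, -6)

The Voronoi cell of site s contains exactly those query points closer to s than to any other site. Compute squared distances from q = (1, -3) to each site:
  (6 − 1)² + (-6 − -3)² = 34
  (-2 − 1)² + (3 − -3)² = 45
  (-6 − 1)² + (-6 − -3)² = 58
Minimum is attained by (6, -6), so q lies in its Voronoi cell.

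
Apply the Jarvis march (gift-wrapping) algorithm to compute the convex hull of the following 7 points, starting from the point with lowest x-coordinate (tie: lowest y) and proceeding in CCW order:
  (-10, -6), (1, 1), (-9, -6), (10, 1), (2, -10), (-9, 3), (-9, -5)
Hull (CCW) = [(-10, -6), (2, -10), (10, 1), (-9, 3)]

Jarvis march: at each step, from the current hull vertex p, select the next vertex q as the point such that every other point lies strictly to the left of (or on) the directed line p → q. (Equivalently: for every other point r, the cross product (q − p) × (r − p) ≥ 0.)
Starting point (lowest x, tie lowest y): (-10, -6). Wrap until returning to start. Resulting hull: (-10, -6), (2, -10), (10, 1), (-9, 3).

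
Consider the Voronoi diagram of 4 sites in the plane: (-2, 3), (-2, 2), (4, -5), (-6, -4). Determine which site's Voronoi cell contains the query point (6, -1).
Nearest site = (4, -5)

The Voronoi cell of site s contains exactly those query points closer to s than to any other site. Compute squared distances from q = (6, -1) to each site:
  (4 − 6)² + (-5 − -1)² = 20
  (-2 − 6)² + (2 − -1)² = 73
  (-2 − 6)² + (3 − -1)² = 80
  (-6 − 6)² + (-4 − -1)² = 153
Minimum is attained by (4, -5), so q lies in its Voronoi cell.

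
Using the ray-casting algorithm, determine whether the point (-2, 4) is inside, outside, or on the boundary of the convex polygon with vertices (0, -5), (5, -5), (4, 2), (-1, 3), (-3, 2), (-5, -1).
The point (-2, 4) lies strictly outside the polygon

Cast a horizontal ray to the right from the query point and count how many polygon edges it crosses (each edge strictly once or zero times, handled with the usual half-open convention). 
Parity of crossings → even ⇒ outside.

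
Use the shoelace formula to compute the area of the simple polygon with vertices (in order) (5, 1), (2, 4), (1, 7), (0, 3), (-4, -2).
Area = 49/2

Shoelace formula: Area = (1/2) |Σ_i (x_i · y_{i+1} − x_{i+1} · y_i)| (indices mod n). Compute each cross term:
  (5)(4) − (2)(1) = 18
  (2)(7) − (1)(4) = 10
  (1)(3) − (0)(7) = 3
  (0)(-2) − (-4)(3) = 12
  (-4)(1) − (5)(-2) = 6
Sum = 49, so (signed) Area = 49/2 = 49/2, |Area| = 49/2.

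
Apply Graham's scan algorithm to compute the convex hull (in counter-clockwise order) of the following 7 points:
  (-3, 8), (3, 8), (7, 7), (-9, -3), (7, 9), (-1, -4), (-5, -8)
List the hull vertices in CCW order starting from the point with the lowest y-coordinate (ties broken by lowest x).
Hull (CCW) = [(-5, -8), (-1, -4), (7, 7), (7, 9), (-3, 8), (-9, -3)]

Graham scan procedure:
  1. Find the pivot p₀ = point with lowest y (tie → lowest x): (-5, -8).
  2. Sort the remaining points by polar angle around p₀.
  3. Walk through sorted points, maintaining a stack; pop the top while the last three entries make a non-left turn (cross product ≤ 0).
  4. Final stack is the convex hull in CCW order: (-5, -8), (-1, -4), (7, 7), (7, 9), (-3, 8), (-9, -3).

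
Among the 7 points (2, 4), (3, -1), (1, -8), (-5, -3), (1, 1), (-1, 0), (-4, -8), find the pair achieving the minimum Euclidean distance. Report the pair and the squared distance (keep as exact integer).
Pair = ((1, 1), (-1, 0)); squared distance = 5

Compute all C(7, 2) = 21 pairwise squared distances (x_i − x_j)² + (y_i − y_j)². The minimum is 5, attained by the pair ((1, 1), (-1, 0)).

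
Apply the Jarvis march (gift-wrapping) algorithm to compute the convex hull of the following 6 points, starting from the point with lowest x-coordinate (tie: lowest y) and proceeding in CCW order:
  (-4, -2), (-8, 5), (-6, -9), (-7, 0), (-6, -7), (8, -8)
Hull (CCW) = [(-8, 5), (-6, -9), (8, -8)]

Jarvis march: at each step, from the current hull vertex p, select the next vertex q as the point such that every other point lies strictly to the left of (or on) the directed line p → q. (Equivalently: for every other point r, the cross product (q − p) × (r − p) ≥ 0.)
Starting point (lowest x, tie lowest y): (-8, 5). Wrap until returning to start. Resulting hull: (-8, 5), (-6, -9), (8, -8).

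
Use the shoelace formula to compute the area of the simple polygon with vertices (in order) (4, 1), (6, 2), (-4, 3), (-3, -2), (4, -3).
Area = 39

Shoelace formula: Area = (1/2) |Σ_i (x_i · y_{i+1} − x_{i+1} · y_i)| (indices mod n). Compute each cross term:
  (4)(2) − (6)(1) = 2
  (6)(3) − (-4)(2) = 26
  (-4)(-2) − (-3)(3) = 17
  (-3)(-3) − (4)(-2) = 17
  (4)(1) − (4)(-3) = 16
Sum = 78, so (signed) Area = 78/2 = 39, |Area| = 39.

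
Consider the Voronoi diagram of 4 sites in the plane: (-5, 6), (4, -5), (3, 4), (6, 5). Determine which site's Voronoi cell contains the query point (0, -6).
Nearest site = (4, -5)

The Voronoi cell of site s contains exactly those query points closer to s than to any other site. Compute squared distances from q = (0, -6) to each site:
  (4 − 0)² + (-5 − -6)² = 17
  (3 − 0)² + (4 − -6)² = 109
  (6 − 0)² + (5 − -6)² = 157
  (-5 − 0)² + (6 − -6)² = 169
Minimum is attained by (4, -5), so q lies in its Voronoi cell.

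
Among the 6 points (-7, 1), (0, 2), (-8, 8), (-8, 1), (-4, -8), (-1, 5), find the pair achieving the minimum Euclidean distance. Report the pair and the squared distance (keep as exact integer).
Pair = ((-7, 1), (-8, 1)); squared distance = 1

Compute all C(6, 2) = 15 pairwise squared distances (x_i − x_j)² + (y_i − y_j)². The minimum is 1, attained by the pair ((-7, 1), (-8, 1)).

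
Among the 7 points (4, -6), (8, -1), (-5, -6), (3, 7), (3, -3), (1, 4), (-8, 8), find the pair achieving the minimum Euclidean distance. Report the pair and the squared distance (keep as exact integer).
Pair = ((4, -6), (3, -3)); squared distance = 10

Compute all C(7, 2) = 21 pairwise squared distances (x_i − x_j)² + (y_i − y_j)². The minimum is 10, attained by the pair ((4, -6), (3, -3)).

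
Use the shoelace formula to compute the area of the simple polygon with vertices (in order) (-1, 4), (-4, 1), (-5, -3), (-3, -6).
Area = 35/2

Shoelace formula: Area = (1/2) |Σ_i (x_i · y_{i+1} − x_{i+1} · y_i)| (indices mod n). Compute each cross term:
  (-1)(1) − (-4)(4) = 15
  (-4)(-3) − (-5)(1) = 17
  (-5)(-6) − (-3)(-3) = 21
  (-3)(4) − (-1)(-6) = -18
Sum = 35, so (signed) Area = 35/2 = 35/2, |Area| = 35/2.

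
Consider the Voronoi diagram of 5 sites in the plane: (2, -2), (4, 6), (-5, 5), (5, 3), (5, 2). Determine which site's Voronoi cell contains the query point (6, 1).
Nearest site = (5, 2)

The Voronoi cell of site s contains exactly those query points closer to s than to any other site. Compute squared distances from q = (6, 1) to each site:
  (5 − 6)² + (2 − 1)² = 2
  (5 − 6)² + (3 − 1)² = 5
  (2 − 6)² + (-2 − 1)² = 25
  (4 − 6)² + (6 − 1)² = 29
  (-5 − 6)² + (5 − 1)² = 137
Minimum is attained by (5, 2), so q lies in its Voronoi cell.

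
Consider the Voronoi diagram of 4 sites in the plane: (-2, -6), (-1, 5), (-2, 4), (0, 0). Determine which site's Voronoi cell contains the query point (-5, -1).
Nearest site = (0, 0)

The Voronoi cell of site s contains exactly those query points closer to s than to any other site. Compute squared distances from q = (-5, -1) to each site:
  (0 − -5)² + (0 − -1)² = 26
  (-2 − -5)² + (-6 − -1)² = 34
  (-2 − -5)² + (4 − -1)² = 34
  (-1 − -5)² + (5 − -1)² = 52
Minimum is attained by (0, 0), so q lies in its Voronoi cell.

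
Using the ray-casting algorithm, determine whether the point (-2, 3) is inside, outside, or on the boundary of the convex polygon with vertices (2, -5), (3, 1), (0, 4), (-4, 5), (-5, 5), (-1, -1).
The point (-2, 3) lies strictly inside the polygon

Cast a horizontal ray to the right from the query point and count how many polygon edges it crosses (each edge strictly once or zero times, handled with the usual half-open convention). 
Parity of crossings → odd ⇒ inside.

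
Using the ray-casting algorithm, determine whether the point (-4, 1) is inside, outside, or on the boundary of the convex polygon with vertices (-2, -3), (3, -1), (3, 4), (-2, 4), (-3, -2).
The point (-4, 1) lies strictly outside the polygon

Cast a horizontal ray to the right from the query point and count how many polygon edges it crosses (each edge strictly once or zero times, handled with the usual half-open convention). 
Parity of crossings → even ⇒ outside.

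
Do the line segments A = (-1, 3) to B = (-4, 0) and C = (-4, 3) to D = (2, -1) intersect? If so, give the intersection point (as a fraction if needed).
Yes; intersection at (-11/5, 9/5) (t = 2/5 on AB, s = 3/10 on CD)

Parametrize AB as A + t(B − A) = (-1 + -3 t, 3 + -3 t) and CD as C + s(D − C) = (-4 + 6 s, 3 + -4 s). Solve the linear system for (t, s). Determinant = -30 ≠ 0, so a unique intersection of the containing lines exists. Solution: t = 2/5, s = 3/10 — both in [0, 1], so the segments cross. Intersection point: (-11/5, 9/5).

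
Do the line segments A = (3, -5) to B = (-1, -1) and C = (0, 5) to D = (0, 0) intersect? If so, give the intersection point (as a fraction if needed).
No (intersection of containing lines falls outside at least one segment)

Parametrize and solve: t = 3/4, s = 7/5. At least one of these is outside [0, 1], so the segments do not intersect.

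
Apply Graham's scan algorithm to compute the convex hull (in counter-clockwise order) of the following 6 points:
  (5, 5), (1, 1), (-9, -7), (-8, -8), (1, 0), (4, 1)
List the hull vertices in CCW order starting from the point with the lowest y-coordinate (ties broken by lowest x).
Hull (CCW) = [(-8, -8), (4, 1), (5, 5), (-9, -7)]

Graham scan procedure:
  1. Find the pivot p₀ = point with lowest y (tie → lowest x): (-8, -8).
  2. Sort the remaining points by polar angle around p₀.
  3. Walk through sorted points, maintaining a stack; pop the top while the last three entries make a non-left turn (cross product ≤ 0).
  4. Final stack is the convex hull in CCW order: (-8, -8), (4, 1), (5, 5), (-9, -7).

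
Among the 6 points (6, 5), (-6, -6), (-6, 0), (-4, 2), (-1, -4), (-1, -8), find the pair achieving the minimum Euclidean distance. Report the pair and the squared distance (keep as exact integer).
Pair = ((-6, 0), (-4, 2)); squared distance = 8

Compute all C(6, 2) = 15 pairwise squared distances (x_i − x_j)² + (y_i − y_j)². The minimum is 8, attained by the pair ((-6, 0), (-4, 2)).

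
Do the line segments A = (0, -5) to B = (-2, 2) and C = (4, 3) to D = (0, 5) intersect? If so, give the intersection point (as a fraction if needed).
No (intersection of containing lines falls outside at least one segment)

Parametrize and solve: t = 5/3, s = 11/6. At least one of these is outside [0, 1], so the segments do not intersect.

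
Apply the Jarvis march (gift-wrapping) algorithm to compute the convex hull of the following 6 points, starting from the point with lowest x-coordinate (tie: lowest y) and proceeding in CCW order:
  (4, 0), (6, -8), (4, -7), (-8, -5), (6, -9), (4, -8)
Hull (CCW) = [(-8, -5), (6, -9), (6, -8), (4, 0)]

Jarvis march: at each step, from the current hull vertex p, select the next vertex q as the point such that every other point lies strictly to the left of (or on) the directed line p → q. (Equivalently: for every other point r, the cross product (q − p) × (r − p) ≥ 0.)
Starting point (lowest x, tie lowest y): (-8, -5). Wrap until returning to start. Resulting hull: (-8, -5), (6, -9), (6, -8), (4, 0).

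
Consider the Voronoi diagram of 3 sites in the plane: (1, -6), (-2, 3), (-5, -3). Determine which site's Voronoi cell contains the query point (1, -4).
Nearest site = (1, -6)

The Voronoi cell of site s contains exactly those query points closer to s than to any other site. Compute squared distances from q = (1, -4) to each site:
  (1 − 1)² + (-6 − -4)² = 4
  (-5 − 1)² + (-3 − -4)² = 37
  (-2 − 1)² + (3 − -4)² = 58
Minimum is attained by (1, -6), so q lies in its Voronoi cell.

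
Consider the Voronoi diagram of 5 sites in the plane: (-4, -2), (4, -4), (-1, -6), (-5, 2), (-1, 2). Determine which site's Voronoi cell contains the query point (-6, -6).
Nearest site = (-4, -2)

The Voronoi cell of site s contains exactly those query points closer to s than to any other site. Compute squared distances from q = (-6, -6) to each site:
  (-4 − -6)² + (-2 − -6)² = 20
  (-1 − -6)² + (-6 − -6)² = 25
  (-5 − -6)² + (2 − -6)² = 65
  (-1 − -6)² + (2 − -6)² = 89
  (4 − -6)² + (-4 − -6)² = 104
Minimum is attained by (-4, -2), so q lies in its Voronoi cell.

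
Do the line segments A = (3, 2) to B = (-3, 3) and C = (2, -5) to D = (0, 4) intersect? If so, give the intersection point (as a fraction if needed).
Yes; intersection at (9/26, 127/52) (t = 23/52 on AB, s = 43/52 on CD)

Parametrize AB as A + t(B − A) = (3 + -6 t, 2 + 1 t) and CD as C + s(D − C) = (2 + -2 s, -5 + 9 s). Solve the linear system for (t, s). Determinant = 52 ≠ 0, so a unique intersection of the containing lines exists. Solution: t = 23/52, s = 43/52 — both in [0, 1], so the segments cross. Intersection point: (9/26, 127/52).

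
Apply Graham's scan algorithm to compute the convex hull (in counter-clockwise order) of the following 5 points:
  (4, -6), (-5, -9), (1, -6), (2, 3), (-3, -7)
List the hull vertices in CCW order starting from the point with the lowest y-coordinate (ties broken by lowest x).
Hull (CCW) = [(-5, -9), (4, -6), (2, 3)]

Graham scan procedure:
  1. Find the pivot p₀ = point with lowest y (tie → lowest x): (-5, -9).
  2. Sort the remaining points by polar angle around p₀.
  3. Walk through sorted points, maintaining a stack; pop the top while the last three entries make a non-left turn (cross product ≤ 0).
  4. Final stack is the convex hull in CCW order: (-5, -9), (4, -6), (2, 3).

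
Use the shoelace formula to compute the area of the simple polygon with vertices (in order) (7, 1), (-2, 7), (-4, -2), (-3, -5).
Area = 129/2

Shoelace formula: Area = (1/2) |Σ_i (x_i · y_{i+1} − x_{i+1} · y_i)| (indices mod n). Compute each cross term:
  (7)(7) − (-2)(1) = 51
  (-2)(-2) − (-4)(7) = 32
  (-4)(-5) − (-3)(-2) = 14
  (-3)(1) − (7)(-5) = 32
Sum = 129, so (signed) Area = 129/2 = 129/2, |Area| = 129/2.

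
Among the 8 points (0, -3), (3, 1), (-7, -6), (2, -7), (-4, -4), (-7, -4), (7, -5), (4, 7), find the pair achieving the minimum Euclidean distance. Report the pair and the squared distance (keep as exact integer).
Pair = ((-7, -6), (-7, -4)); squared distance = 4

Compute all C(8, 2) = 28 pairwise squared distances (x_i − x_j)² + (y_i − y_j)². The minimum is 4, attained by the pair ((-7, -6), (-7, -4)).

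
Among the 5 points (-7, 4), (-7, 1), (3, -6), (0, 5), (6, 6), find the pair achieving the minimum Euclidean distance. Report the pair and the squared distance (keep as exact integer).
Pair = ((-7, 4), (-7, 1)); squared distance = 9

Compute all C(5, 2) = 10 pairwise squared distances (x_i − x_j)² + (y_i − y_j)². The minimum is 9, attained by the pair ((-7, 4), (-7, 1)).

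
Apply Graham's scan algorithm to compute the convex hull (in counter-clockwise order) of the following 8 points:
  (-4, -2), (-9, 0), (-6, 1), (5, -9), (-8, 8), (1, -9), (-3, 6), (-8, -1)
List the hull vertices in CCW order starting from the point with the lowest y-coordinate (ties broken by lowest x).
Hull (CCW) = [(1, -9), (5, -9), (-3, 6), (-8, 8), (-9, 0), (-8, -1)]

Graham scan procedure:
  1. Find the pivot p₀ = point with lowest y (tie → lowest x): (1, -9).
  2. Sort the remaining points by polar angle around p₀.
  3. Walk through sorted points, maintaining a stack; pop the top while the last three entries make a non-left turn (cross product ≤ 0).
  4. Final stack is the convex hull in CCW order: (1, -9), (5, -9), (-3, 6), (-8, 8), (-9, 0), (-8, -1).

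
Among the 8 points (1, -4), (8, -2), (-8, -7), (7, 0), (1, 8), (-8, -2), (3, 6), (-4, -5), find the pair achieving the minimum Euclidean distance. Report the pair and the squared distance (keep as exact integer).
Pair = ((8, -2), (7, 0)); squared distance = 5

Compute all C(8, 2) = 28 pairwise squared distances (x_i − x_j)² + (y_i − y_j)². The minimum is 5, attained by the pair ((8, -2), (7, 0)).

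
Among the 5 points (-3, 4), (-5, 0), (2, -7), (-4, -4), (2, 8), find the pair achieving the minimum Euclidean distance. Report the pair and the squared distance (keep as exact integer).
Pair = ((-5, 0), (-4, -4)); squared distance = 17

Compute all C(5, 2) = 10 pairwise squared distances (x_i − x_j)² + (y_i − y_j)². The minimum is 17, attained by the pair ((-5, 0), (-4, -4)).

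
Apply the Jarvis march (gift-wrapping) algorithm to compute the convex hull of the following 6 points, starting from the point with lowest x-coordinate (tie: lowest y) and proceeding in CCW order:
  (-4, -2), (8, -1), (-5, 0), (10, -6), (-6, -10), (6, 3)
Hull (CCW) = [(-6, -10), (10, -6), (8, -1), (6, 3), (-5, 0)]

Jarvis march: at each step, from the current hull vertex p, select the next vertex q as the point such that every other point lies strictly to the left of (or on) the directed line p → q. (Equivalently: for every other point r, the cross product (q − p) × (r − p) ≥ 0.)
Starting point (lowest x, tie lowest y): (-6, -10). Wrap until returning to start. Resulting hull: (-6, -10), (10, -6), (8, -1), (6, 3), (-5, 0).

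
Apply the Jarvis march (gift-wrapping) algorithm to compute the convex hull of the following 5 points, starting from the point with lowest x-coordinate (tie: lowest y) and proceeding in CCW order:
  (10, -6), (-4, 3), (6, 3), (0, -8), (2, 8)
Hull (CCW) = [(-4, 3), (0, -8), (10, -6), (6, 3), (2, 8)]

Jarvis march: at each step, from the current hull vertex p, select the next vertex q as the point such that every other point lies strictly to the left of (or on) the directed line p → q. (Equivalently: for every other point r, the cross product (q − p) × (r − p) ≥ 0.)
Starting point (lowest x, tie lowest y): (-4, 3). Wrap until returning to start. Resulting hull: (-4, 3), (0, -8), (10, -6), (6, 3), (2, 8).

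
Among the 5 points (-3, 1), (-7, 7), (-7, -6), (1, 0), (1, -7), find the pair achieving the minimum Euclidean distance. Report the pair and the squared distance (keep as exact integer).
Pair = ((-3, 1), (1, 0)); squared distance = 17

Compute all C(5, 2) = 10 pairwise squared distances (x_i − x_j)² + (y_i − y_j)². The minimum is 17, attained by the pair ((-3, 1), (1, 0)).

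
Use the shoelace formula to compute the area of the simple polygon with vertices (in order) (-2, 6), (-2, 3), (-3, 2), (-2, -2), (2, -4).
Area = 37/2

Shoelace formula: Area = (1/2) |Σ_i (x_i · y_{i+1} − x_{i+1} · y_i)| (indices mod n). Compute each cross term:
  (-2)(3) − (-2)(6) = 6
  (-2)(2) − (-3)(3) = 5
  (-3)(-2) − (-2)(2) = 10
  (-2)(-4) − (2)(-2) = 12
  (2)(6) − (-2)(-4) = 4
Sum = 37, so (signed) Area = 37/2 = 37/2, |Area| = 37/2.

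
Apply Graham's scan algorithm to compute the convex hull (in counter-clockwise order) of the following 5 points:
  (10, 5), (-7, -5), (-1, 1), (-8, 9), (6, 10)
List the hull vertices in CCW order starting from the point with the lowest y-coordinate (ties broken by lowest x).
Hull (CCW) = [(-7, -5), (10, 5), (6, 10), (-8, 9)]

Graham scan procedure:
  1. Find the pivot p₀ = point with lowest y (tie → lowest x): (-7, -5).
  2. Sort the remaining points by polar angle around p₀.
  3. Walk through sorted points, maintaining a stack; pop the top while the last three entries make a non-left turn (cross product ≤ 0).
  4. Final stack is the convex hull in CCW order: (-7, -5), (10, 5), (6, 10), (-8, 9).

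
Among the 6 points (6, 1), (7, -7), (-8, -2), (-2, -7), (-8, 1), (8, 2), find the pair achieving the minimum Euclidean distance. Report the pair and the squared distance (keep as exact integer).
Pair = ((6, 1), (8, 2)); squared distance = 5

Compute all C(6, 2) = 15 pairwise squared distances (x_i − x_j)² + (y_i − y_j)². The minimum is 5, attained by the pair ((6, 1), (8, 2)).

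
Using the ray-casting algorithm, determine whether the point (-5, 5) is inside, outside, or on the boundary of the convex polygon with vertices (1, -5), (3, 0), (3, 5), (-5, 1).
The point (-5, 5) lies strictly outside the polygon

Cast a horizontal ray to the right from the query point and count how many polygon edges it crosses (each edge strictly once or zero times, handled with the usual half-open convention). 
Parity of crossings → even ⇒ outside.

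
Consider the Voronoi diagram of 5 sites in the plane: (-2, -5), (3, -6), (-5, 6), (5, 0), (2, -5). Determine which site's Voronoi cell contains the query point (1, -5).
Nearest site = (2, -5)

The Voronoi cell of site s contains exactly those query points closer to s than to any other site. Compute squared distances from q = (1, -5) to each site:
  (2 − 1)² + (-5 − -5)² = 1
  (3 − 1)² + (-6 − -5)² = 5
  (-2 − 1)² + (-5 − -5)² = 9
  (5 − 1)² + (0 − -5)² = 41
  (-5 − 1)² + (6 − -5)² = 157
Minimum is attained by (2, -5), so q lies in its Voronoi cell.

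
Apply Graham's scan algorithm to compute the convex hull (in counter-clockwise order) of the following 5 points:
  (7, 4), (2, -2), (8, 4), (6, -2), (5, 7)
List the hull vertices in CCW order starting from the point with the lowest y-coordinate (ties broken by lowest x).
Hull (CCW) = [(2, -2), (6, -2), (8, 4), (5, 7)]

Graham scan procedure:
  1. Find the pivot p₀ = point with lowest y (tie → lowest x): (2, -2).
  2. Sort the remaining points by polar angle around p₀.
  3. Walk through sorted points, maintaining a stack; pop the top while the last three entries make a non-left turn (cross product ≤ 0).
  4. Final stack is the convex hull in CCW order: (2, -2), (6, -2), (8, 4), (5, 7).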